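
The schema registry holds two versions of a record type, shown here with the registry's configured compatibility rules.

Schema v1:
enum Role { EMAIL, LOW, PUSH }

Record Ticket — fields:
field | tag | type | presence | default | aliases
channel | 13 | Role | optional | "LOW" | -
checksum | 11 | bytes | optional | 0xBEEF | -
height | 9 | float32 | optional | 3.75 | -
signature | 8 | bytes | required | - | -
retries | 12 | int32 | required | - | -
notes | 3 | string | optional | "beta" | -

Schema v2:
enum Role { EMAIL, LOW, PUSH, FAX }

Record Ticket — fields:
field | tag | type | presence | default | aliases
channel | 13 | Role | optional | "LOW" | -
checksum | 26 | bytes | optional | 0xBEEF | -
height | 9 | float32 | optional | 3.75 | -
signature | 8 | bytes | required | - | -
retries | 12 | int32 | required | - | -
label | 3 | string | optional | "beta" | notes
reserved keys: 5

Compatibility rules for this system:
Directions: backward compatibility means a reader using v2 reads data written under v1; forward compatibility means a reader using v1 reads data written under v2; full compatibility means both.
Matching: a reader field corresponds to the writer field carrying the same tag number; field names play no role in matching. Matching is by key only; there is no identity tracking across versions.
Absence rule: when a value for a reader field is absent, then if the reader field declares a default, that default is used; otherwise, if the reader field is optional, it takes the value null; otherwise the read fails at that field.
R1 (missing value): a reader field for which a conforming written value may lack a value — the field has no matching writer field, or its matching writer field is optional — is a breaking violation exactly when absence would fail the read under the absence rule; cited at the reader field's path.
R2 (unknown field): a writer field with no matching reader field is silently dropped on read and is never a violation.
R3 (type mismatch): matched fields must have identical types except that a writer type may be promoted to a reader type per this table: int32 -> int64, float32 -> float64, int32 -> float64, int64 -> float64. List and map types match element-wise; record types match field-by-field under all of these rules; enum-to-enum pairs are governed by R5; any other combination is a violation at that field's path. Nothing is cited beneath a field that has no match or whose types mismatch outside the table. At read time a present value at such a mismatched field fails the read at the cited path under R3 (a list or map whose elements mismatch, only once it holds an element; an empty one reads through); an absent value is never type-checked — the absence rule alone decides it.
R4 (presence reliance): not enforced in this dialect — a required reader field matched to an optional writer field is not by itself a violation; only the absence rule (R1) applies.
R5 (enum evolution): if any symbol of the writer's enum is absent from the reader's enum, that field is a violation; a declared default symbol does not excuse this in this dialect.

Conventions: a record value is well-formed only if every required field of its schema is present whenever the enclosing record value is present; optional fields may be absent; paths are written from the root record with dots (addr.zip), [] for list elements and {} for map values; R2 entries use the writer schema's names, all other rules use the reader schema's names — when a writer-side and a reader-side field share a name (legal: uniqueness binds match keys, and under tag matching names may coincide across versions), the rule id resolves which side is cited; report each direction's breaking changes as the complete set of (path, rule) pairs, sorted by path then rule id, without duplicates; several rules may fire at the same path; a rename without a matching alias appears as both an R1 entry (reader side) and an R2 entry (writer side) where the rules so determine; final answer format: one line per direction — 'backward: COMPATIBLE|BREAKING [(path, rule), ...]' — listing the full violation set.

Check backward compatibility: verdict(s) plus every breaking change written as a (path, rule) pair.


the writer's type comes first in each Ticket pair
backward on Ticket — v2 reading data written by v1:
  channel: paired with writer channel (Role -> Role; writer optional)
  checksum: no writer match
  height: paired with writer height (float32 -> float32; writer optional)
  signature: paired with writer signature (bytes -> bytes; writer required)
  retries: paired with writer retries (int32 -> int32; writer required)
  label: paired with writer notes (string -> string; writer optional)
  leftover writer field: checksum
  => backward verdict for Ticket: COMPATIBLE, no violations
checking off the Ticket differences that do not matter here:
  enum Role (field channel in record Ticket): symbol FAX added -> matters only for Ticket's forward compatibility — outside the asked direction
  renamed field notes to label in record Ticket (alias notes declared on the renamed field) -> triggers nothing under Ticket's printed rules — same verdict
  field checksum in record Ticket: tag 11 changed to 26 -> triggers nothing under Ticket's printed rules — same verdict

backward: COMPATIBLE []


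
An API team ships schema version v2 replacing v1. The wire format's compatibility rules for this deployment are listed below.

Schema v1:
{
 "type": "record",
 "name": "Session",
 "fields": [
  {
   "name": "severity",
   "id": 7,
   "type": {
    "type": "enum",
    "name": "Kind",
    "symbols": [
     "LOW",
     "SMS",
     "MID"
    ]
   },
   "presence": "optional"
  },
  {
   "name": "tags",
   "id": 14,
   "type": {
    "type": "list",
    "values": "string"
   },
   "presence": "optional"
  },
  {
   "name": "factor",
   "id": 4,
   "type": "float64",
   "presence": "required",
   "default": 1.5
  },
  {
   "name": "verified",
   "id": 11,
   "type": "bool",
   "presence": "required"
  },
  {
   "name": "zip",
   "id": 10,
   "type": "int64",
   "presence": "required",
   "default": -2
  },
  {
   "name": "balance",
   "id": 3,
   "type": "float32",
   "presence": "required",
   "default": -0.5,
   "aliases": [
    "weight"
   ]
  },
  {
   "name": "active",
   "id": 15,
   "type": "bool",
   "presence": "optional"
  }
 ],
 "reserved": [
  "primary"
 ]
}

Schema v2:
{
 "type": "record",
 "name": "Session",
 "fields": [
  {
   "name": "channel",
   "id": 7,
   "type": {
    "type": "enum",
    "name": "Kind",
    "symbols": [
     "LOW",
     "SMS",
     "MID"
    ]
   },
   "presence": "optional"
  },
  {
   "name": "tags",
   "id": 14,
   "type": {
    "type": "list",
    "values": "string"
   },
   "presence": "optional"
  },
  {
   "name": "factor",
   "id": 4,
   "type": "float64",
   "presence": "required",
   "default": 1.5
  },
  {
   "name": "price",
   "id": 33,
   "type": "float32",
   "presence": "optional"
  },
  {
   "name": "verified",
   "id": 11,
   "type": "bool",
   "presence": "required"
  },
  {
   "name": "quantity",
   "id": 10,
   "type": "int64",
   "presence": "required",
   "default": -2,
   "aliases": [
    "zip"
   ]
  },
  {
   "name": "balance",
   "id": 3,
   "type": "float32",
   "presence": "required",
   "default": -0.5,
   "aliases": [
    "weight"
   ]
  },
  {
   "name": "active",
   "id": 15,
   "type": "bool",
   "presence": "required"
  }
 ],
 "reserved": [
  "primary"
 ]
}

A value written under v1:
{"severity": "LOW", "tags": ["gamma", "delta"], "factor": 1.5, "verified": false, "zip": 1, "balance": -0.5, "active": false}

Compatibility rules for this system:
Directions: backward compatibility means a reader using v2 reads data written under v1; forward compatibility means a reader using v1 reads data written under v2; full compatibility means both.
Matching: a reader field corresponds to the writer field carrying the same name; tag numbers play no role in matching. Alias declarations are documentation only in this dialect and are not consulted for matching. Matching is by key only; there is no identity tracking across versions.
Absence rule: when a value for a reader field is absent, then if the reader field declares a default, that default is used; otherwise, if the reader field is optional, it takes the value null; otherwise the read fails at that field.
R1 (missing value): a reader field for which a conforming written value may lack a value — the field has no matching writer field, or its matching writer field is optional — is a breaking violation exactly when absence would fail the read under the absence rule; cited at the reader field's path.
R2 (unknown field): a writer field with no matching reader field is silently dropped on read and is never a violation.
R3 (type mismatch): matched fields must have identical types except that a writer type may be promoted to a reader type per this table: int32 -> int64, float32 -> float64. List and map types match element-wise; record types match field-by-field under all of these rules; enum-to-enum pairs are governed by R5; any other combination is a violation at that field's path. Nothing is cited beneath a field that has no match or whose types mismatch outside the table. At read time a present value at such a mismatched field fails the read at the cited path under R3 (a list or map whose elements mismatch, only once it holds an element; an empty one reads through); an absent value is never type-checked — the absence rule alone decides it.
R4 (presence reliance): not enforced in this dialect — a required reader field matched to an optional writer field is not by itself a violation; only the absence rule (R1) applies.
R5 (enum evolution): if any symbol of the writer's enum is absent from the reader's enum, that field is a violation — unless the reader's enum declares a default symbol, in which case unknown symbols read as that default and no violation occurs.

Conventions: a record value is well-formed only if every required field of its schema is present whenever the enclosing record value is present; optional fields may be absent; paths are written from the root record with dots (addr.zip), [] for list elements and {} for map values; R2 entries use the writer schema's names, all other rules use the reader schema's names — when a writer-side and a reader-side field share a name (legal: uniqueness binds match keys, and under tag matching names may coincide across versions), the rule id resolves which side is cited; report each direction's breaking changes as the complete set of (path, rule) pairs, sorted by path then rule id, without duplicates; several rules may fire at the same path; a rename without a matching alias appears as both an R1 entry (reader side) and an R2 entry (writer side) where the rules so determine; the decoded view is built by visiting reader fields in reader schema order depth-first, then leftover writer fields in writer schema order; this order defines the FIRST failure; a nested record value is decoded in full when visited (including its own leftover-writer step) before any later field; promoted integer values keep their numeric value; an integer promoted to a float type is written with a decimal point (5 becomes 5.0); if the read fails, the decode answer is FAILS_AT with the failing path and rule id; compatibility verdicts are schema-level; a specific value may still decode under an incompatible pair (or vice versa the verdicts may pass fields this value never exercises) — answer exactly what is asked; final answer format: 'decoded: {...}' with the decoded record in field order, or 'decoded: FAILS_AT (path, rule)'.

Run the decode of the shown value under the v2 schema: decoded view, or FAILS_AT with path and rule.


decoded: {"channel": null, "tags": ["gamma", "delta"], "factor": 1.5, "price": null, "verified": false, "quantity": -2, "balance": -0.5, "active": false}

each type pair in Session: writer, then reader
migrating the Session value to v2:
  channel := null (missing; optional => null)
  tags := ["gamma", "delta"]
  factor := 1.5
  price := null (missing; optional => null)
  verified := false
  quantity := -2 (missing; default applied)
  balance := -0.5
  active := false
  writer severity: no reader field; dropped
  writer zip: no reader field; dropped
  => decoded: {"channel": null, "tags": ["gamma", "delta"], "factor": 1.5, "price": null, "verified": false, "quantity": -2, "balance": -0.5, "active": false}
checking off the Session differences that do not matter here:
  field active in record Session: optional changed to required -> a verdict-level change on Session — the shown value reads the same


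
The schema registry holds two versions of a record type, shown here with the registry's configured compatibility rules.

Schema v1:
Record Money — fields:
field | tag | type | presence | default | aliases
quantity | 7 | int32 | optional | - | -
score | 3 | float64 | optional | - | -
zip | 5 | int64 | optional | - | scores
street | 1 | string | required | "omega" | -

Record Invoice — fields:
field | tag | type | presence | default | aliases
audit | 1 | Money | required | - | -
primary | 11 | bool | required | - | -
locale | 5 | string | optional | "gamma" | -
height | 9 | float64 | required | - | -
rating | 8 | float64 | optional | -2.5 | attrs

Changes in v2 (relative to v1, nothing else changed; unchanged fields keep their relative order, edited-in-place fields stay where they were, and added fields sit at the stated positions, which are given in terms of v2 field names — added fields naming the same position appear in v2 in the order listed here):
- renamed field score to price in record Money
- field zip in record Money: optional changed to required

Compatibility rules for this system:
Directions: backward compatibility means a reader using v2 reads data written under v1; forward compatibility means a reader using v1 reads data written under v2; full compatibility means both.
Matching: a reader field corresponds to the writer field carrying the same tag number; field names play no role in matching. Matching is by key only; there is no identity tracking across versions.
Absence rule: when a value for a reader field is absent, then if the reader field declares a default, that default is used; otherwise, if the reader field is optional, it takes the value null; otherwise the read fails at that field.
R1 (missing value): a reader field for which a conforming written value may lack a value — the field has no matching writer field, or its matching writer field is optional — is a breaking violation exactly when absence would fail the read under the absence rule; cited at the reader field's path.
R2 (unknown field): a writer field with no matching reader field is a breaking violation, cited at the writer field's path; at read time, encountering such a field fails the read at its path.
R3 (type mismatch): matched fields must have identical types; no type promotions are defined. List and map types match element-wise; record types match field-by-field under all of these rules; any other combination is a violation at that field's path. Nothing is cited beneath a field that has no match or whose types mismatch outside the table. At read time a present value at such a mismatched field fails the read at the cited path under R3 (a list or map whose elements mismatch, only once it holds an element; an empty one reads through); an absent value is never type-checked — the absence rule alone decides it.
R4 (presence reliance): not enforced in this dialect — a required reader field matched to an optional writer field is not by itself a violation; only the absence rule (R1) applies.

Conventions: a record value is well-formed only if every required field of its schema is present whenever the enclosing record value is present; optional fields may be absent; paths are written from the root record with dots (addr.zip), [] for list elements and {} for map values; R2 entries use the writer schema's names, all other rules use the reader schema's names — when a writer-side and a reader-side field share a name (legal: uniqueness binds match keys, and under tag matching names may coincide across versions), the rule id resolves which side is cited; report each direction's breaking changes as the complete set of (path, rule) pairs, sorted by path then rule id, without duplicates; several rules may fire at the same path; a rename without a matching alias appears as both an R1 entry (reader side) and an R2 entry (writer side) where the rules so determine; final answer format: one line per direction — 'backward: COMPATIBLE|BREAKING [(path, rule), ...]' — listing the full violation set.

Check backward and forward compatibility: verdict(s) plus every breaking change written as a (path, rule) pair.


the writer's type comes first in each Invoice pair
checking backward for Invoice: reader v2 against writer v1:
  writer required, Money -> Money: reader audit maps from writer audit
  writer required, bool -> bool: reader primary maps from writer primary
  writer optional, string -> string: reader locale maps from writer locale
  writer required, float64 -> float64: reader height maps from writer height
  writer optional, float64 -> float64: reader rating maps from writer rating
  writer optional, int32 -> int32: reader audit.quantity maps from writer audit.quantity
  writer optional, float64 -> float64: reader audit.price maps from writer audit.score
  writer optional, int64 -> int64: reader audit.zip maps from writer audit.zip
  writer required, string -> string: reader audit.street maps from writer audit.street
  R1 fires at audit.zip
  backward on Invoice therefore BREAKING (1)
checking forward for Invoice: reader v1 against writer v2:
  writer required, Money -> Money: reader audit maps from writer audit
  writer required, bool -> bool: reader primary maps from writer primary
  writer optional, string -> string: reader locale maps from writer locale
  writer required, float64 -> float64: reader height maps from writer height
  writer optional, float64 -> float64: reader rating maps from writer rating
  writer optional, int32 -> int32: reader audit.quantity maps from writer audit.quantity
  writer optional, float64 -> float64: reader audit.score maps from writer audit.price
  writer required, int64 -> int64: reader audit.zip maps from writer audit.zip
  writer required, string -> string: reader audit.street maps from writer audit.street
  => forward: COMPATIBLE

backward: BREAKING [(audit.zip, R1)]; forward: COMPATIBLE []


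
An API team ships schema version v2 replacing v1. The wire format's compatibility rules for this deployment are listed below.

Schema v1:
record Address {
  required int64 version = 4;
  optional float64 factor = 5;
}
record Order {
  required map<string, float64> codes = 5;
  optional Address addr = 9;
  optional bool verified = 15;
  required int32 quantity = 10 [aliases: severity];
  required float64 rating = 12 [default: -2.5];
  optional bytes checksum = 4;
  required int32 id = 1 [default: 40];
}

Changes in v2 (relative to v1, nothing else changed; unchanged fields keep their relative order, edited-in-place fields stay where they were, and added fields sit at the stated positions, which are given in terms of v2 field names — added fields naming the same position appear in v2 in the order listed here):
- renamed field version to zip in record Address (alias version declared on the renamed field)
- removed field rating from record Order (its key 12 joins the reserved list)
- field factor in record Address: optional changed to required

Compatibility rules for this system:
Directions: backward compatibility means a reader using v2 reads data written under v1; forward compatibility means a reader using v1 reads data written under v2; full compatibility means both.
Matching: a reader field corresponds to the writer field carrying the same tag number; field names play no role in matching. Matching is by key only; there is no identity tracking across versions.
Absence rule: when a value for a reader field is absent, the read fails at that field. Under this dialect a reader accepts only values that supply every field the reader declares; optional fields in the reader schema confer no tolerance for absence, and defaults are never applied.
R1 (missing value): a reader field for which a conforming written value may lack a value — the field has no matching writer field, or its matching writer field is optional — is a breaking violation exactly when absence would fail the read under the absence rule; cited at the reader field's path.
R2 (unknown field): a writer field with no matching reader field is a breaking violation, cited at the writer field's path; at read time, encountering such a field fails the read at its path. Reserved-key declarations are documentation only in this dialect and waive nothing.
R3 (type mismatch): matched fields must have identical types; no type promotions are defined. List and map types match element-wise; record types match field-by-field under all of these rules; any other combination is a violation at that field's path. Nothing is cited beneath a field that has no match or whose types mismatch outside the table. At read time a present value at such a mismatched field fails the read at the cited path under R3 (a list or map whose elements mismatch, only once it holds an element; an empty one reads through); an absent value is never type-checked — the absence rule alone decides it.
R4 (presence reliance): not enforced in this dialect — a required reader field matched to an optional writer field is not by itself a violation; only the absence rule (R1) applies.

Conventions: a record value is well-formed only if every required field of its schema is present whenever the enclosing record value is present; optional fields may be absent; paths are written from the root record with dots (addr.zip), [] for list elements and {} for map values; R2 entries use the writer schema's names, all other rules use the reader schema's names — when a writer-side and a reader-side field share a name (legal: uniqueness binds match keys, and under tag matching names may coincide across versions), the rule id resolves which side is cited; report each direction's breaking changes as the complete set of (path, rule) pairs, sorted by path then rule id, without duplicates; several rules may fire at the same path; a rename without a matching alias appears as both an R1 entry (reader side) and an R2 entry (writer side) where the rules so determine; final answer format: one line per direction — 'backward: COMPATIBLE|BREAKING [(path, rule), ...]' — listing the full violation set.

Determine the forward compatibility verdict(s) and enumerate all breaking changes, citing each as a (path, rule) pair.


forward: BREAKING [(addr, R1), (checksum, R1), (rating, R1), (verified, R1)]

arrows below run writer -> reader for Order
checking forward for Order: reader v1 against writer v2:
  codes: map<string, float64> -> map<string, float64>, writer required; from codes
  addr: Address -> Address, writer optional; from addr
  verified: bool -> bool, writer optional; from verified
  quantity: int32 -> int32, writer required; from quantity
  no writer field matches reader rating
  checksum: bytes -> bytes, writer optional; from checksum
  id: int32 -> int32, writer required; from id
  addr.version: int64 -> int64, writer required; from addr.zip
  addr.factor: float64 -> float64, writer required; from addr.factor
  breaking: (addr, R1)
  breaking: (checksum, R1)
  breaking: (rating, R1)
  breaking: (verified, R1)
  => forward verdict for Order: BREAKING, 4 violation(s)
diffs on Order not affecting the asked answer:
  renamed field version to zip in record Address (alias version declared on the renamed field) -> triggers nothing under Order's printed rules — same verdict


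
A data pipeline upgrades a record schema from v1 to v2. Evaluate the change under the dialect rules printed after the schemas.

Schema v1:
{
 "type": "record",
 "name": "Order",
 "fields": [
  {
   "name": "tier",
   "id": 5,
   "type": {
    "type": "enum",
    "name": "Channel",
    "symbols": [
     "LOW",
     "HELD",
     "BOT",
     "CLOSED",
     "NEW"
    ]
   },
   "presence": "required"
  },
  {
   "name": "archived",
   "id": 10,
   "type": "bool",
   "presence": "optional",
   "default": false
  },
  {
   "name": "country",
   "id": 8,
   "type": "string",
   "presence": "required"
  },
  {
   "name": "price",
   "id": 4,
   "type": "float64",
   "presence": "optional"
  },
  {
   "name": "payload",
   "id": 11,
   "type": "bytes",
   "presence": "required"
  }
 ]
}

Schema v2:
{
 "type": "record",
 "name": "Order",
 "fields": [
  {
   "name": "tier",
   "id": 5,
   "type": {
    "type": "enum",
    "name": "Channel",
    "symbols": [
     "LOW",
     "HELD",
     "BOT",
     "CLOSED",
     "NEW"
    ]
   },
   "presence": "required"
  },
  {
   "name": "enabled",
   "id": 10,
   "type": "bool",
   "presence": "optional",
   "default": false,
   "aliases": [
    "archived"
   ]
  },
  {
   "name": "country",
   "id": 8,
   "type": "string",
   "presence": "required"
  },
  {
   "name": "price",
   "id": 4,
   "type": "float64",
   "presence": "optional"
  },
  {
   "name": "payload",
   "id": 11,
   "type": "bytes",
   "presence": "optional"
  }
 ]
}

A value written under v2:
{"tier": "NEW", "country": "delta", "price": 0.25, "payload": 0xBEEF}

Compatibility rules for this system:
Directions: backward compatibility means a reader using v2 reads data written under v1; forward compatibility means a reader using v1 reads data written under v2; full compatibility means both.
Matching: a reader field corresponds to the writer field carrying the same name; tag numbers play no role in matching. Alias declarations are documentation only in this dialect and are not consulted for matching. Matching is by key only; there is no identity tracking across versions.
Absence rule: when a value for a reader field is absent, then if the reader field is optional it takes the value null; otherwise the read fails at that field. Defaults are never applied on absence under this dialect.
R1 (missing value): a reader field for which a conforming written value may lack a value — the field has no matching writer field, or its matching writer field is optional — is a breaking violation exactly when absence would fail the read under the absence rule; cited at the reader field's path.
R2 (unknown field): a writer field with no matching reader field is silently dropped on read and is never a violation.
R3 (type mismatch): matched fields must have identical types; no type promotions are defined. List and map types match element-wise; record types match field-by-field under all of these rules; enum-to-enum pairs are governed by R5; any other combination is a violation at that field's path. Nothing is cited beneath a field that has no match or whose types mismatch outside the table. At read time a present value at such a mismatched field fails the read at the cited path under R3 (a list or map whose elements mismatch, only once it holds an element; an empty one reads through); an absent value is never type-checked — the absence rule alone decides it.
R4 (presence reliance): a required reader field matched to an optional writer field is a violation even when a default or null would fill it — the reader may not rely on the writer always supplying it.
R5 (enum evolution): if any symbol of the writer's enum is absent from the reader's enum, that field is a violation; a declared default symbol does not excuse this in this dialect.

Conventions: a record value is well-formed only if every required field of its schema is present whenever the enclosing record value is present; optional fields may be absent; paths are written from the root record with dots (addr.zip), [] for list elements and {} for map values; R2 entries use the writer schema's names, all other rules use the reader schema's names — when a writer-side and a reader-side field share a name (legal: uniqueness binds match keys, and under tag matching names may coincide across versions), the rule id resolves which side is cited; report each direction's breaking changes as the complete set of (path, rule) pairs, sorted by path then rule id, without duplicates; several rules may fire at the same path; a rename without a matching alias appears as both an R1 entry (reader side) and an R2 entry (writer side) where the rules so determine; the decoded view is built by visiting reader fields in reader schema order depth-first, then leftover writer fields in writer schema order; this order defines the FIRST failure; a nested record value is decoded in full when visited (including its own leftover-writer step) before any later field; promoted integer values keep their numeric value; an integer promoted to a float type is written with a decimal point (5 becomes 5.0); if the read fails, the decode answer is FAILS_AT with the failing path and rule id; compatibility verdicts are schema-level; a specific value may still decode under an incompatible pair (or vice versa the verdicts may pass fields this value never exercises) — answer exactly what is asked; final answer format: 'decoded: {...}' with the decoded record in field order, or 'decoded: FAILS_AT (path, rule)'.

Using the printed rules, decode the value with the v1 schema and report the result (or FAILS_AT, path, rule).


decoded: {"tier": "NEW", "archived": null, "country": "delta", "price": 0.25, "payload": 0xBEEF}

in Order below, arrows point writer -> reader
decode (reader v1):
  tier := "NEW"
  archived := null (not supplied -> null)
  country := "delta"
  price := 0.25
  payload := 0xBEEF
  => decoded: {"tier": "NEW", "archived": null, "country": "delta", "price": 0.25, "payload": 0xBEEF}
the other Order changes do not affect what is asked:
  field payload in record Order: required changed to optional -> a verdict-level change on Order — the shown value reads the same
  renamed field archived to enabled in record Order (alias archived declared on the renamed field) -> inert under this dialect — no rule fires on Order and the result does not move


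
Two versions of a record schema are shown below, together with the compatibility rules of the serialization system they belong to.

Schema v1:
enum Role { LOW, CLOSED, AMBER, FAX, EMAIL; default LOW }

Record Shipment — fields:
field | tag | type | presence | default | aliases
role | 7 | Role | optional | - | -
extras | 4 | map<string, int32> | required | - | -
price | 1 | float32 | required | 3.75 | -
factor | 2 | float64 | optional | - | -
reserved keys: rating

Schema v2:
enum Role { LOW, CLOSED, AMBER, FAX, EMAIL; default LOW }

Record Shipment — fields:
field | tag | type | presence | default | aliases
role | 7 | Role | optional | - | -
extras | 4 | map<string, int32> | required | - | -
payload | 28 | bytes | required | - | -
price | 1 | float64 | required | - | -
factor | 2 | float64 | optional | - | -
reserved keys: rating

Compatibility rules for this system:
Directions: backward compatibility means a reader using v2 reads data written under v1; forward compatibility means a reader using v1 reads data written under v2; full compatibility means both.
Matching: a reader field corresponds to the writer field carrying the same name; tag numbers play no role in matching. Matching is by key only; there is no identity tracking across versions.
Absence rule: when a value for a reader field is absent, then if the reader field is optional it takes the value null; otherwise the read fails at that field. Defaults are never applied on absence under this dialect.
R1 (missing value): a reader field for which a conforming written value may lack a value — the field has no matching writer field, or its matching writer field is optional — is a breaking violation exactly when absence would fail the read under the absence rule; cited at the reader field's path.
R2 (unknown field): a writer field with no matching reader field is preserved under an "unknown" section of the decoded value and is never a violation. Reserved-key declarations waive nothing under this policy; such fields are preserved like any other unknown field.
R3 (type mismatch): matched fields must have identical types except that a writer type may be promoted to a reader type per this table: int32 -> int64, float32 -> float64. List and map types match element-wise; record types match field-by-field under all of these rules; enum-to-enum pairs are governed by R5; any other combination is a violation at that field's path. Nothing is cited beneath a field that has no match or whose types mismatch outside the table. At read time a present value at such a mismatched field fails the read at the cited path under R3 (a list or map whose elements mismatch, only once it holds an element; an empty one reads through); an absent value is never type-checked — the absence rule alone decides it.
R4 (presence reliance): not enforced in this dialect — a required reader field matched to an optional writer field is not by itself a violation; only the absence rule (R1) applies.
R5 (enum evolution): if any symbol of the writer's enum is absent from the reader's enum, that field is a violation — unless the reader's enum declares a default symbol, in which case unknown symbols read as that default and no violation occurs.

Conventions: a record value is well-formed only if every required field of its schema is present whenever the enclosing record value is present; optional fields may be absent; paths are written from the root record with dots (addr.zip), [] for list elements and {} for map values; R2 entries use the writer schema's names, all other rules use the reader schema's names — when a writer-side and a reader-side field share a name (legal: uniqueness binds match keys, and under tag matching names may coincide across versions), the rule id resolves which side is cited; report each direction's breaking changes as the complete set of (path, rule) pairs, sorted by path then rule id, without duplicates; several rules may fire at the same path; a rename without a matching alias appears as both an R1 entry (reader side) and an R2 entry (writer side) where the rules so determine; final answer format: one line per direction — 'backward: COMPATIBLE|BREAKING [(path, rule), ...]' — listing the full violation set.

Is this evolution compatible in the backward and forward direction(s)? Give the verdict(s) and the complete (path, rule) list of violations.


backward: BREAKING [(payload, R1)]; forward: BREAKING [(price, R3)]

each type pair in Shipment: writer, then reader
backward analysis of Shipment with v2 as reader and v1 as writer:
  role: Role -> Role, writer optional; from role
  extras: map<string, int32> -> map<string, int32>, writer required; from extras
  payload: no writer match
  price: float32 -> float64, writer required; from price
  factor: float64 -> float64, writer optional; from factor
  R1 fires at payload
  => backward: BREAKING (1)
forward analysis of Shipment with v1 as reader and v2 as writer:
  role: Role -> Role, writer optional; from role
  extras: map<string, int32> -> map<string, int32>, writer required; from extras
  price: float64 -> float32, writer required; from price
  factor: float64 -> float64, writer optional; from factor
  payload (writer side), unknown to reader
  R3 fires at price
  => forward: BREAKING (1)


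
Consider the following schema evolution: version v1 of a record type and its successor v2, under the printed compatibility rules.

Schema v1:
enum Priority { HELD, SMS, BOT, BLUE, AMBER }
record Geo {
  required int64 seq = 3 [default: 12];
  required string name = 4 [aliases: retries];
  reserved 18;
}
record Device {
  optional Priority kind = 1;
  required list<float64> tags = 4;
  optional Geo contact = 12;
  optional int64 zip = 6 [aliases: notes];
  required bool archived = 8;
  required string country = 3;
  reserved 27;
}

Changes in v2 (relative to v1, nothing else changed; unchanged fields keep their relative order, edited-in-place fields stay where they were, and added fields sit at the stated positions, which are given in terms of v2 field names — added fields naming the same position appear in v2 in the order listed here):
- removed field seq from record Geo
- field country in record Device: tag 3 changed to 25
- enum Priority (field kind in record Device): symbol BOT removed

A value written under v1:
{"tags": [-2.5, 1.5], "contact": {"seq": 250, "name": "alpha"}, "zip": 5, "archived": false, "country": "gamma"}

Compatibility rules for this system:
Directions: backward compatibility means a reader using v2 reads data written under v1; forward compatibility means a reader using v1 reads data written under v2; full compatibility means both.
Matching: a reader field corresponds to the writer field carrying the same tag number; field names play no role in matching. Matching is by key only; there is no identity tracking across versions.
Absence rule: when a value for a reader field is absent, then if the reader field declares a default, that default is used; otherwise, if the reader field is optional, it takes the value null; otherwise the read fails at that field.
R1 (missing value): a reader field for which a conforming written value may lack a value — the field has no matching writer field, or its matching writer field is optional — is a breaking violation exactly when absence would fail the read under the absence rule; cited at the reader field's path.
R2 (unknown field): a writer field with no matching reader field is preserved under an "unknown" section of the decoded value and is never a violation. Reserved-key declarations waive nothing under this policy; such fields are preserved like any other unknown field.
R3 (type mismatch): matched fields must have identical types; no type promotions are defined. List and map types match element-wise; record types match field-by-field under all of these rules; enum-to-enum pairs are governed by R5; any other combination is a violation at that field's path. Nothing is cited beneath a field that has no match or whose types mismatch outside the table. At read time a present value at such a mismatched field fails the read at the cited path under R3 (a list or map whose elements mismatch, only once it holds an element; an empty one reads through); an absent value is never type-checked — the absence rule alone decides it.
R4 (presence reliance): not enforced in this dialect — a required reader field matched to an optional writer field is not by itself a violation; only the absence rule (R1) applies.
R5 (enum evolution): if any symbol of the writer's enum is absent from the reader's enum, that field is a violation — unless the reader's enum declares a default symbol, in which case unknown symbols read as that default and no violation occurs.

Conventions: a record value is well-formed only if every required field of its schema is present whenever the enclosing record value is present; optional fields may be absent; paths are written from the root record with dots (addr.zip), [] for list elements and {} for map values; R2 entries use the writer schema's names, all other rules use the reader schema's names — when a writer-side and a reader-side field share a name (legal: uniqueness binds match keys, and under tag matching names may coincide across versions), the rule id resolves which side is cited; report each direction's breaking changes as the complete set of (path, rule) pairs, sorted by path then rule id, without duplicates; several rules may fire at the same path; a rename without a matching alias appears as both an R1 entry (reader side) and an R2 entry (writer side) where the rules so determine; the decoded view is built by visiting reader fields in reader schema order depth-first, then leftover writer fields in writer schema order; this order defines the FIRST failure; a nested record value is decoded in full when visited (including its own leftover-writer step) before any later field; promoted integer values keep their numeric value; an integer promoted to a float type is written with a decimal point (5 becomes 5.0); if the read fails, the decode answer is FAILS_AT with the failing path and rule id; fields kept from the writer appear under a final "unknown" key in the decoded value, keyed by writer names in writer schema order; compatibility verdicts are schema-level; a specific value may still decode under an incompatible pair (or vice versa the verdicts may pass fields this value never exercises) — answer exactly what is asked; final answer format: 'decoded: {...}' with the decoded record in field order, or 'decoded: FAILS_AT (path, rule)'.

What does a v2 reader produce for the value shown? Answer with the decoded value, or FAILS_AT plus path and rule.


decoded: FAILS_AT (country, R1)

each type pair in Device: writer, then reader
decode (reader v2):
  kind := null (not supplied -> null)
  tags := [-2.5, 1.5]
  contact.name := "alpha"
  writer contact.seq: kept under "unknown"
  zip := 5
  archived := false
  read fails at country under R1 (no fill)
  => FAILS_AT (country, R1)
diffs on Device not affecting the asked answer:
  removed field seq from record Geo -> no rule fires on it and the decoded Device view is identical with or without it
  enum Priority (field kind in record Device): symbol BOT removed -> changes Device's schema-level verdicts only — the decode of this value is the same
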